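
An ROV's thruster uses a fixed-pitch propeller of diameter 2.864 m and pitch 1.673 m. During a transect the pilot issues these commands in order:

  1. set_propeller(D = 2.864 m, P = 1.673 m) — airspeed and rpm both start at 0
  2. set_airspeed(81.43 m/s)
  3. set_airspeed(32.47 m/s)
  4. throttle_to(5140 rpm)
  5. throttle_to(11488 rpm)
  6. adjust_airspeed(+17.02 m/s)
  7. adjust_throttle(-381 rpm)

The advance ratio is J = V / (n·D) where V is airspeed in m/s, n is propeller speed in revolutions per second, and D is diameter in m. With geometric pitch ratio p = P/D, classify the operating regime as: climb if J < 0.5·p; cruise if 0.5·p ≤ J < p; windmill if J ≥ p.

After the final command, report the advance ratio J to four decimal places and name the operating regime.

J = 0.0933, regime = climb

set_propeller: D = 2.864 m, P = 1.673 m (p = P/D = 0.584148); state ← (V=0, rpm=0)
set_airspeed(81.43): V ← 81.43 m/s
set_airspeed(32.47): V ← 32.47 m/s
throttle_to(5140): rpm ← 5140
throttle_to(11488): rpm ← 11488
adjust_airspeed(+17.02): V ← 32.47 +17.02 = 49.49 m/s
adjust_throttle(-381): rpm ← 11488 -381 = 11107
final state: V = 49.49 m/s, rpm = 11107 → n = rpm/60 = 185.116667 rev/s
J = V / (n·D) = 49.49 / (185.116667 × 2.864) = 0.093347
regime bands: climb J<0.2921 | cruise [0.2921, 0.5841) | windmill J≥0.5841
J = 0.0933 → climb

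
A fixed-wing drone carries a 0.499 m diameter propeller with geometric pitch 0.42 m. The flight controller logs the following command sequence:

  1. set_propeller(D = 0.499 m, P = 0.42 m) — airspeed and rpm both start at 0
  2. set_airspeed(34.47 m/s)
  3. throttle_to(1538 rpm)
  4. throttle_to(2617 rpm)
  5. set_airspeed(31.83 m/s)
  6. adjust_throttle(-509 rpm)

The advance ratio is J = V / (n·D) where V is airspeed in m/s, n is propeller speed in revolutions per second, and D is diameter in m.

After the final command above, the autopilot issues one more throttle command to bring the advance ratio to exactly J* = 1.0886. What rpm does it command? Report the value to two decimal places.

rpm = 3515.76

set_propeller: D = 0.499 m, P = 0.42 m (p = P/D = 0.841683); state ← (V=0, rpm=0)
set_airspeed(34.47): V ← 34.47 m/s
throttle_to(1538): rpm ← 1538
throttle_to(2617): rpm ← 2617
set_airspeed(31.83): V ← 31.83 m/s
adjust_throttle(-509): rpm ← 2617 -509 = 2108
final state: V = 31.83 m/s, rpm = 2108 → n = rpm/60 = 35.133333 rev/s
target J* = 1.0886; solve J* = V/(n·D) for n: n = V/(J*·D) = 31.83/(1.0886 × 0.499) = 58.595972 rev/s
rpm = 60·n = 3515.758322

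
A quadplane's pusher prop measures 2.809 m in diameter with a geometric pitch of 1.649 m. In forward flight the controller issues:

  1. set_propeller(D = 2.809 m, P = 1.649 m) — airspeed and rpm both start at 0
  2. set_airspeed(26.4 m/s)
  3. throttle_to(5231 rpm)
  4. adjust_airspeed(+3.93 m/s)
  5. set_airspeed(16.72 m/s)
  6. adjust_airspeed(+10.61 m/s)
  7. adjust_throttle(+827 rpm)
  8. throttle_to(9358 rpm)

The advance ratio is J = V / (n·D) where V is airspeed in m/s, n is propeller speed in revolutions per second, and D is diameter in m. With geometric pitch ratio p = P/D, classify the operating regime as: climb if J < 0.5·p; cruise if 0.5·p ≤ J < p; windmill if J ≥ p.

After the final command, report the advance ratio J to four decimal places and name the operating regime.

set_propeller: D = 2.809 m, P = 1.649 m (p = P/D = 0.587042); state ← (V=0, rpm=0)
set_airspeed(26.4): V ← 26.4 m/s
throttle_to(5231): rpm ← 5231
adjust_airspeed(+3.93): V ← 26.4 +3.93 = 30.33 m/s
set_airspeed(16.72): V ← 16.72 m/s
adjust_airspeed(+10.61): V ← 16.72 +10.61 = 27.33 m/s
adjust_throttle(+827): rpm ← 5231 +827 = 6058
throttle_to(9358): rpm ← 9358
final state: V = 27.33 m/s, rpm = 9358 → n = rpm/60 = 155.966667 rev/s
J = V / (n·D) = 27.33 / (155.966667 × 2.809) = 0.062382
regime bands: climb J<0.2935 | cruise [0.2935, 0.5870) | windmill J≥0.5870
J = 0.0624 → climb

J = 0.0624, regime = climb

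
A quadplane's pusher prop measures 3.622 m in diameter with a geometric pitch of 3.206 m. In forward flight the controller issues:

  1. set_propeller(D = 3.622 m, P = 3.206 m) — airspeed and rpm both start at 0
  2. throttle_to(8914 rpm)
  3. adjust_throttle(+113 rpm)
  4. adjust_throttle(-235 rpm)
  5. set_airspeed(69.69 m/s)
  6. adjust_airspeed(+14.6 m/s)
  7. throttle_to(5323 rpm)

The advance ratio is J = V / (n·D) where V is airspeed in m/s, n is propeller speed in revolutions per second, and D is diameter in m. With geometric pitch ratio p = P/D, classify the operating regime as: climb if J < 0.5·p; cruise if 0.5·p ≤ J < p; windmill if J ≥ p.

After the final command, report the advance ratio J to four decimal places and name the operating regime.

set_propeller: D = 3.622 m, P = 3.206 m (p = P/D = 0.885146); state ← (V=0, rpm=0)
throttle_to(8914): rpm ← 8914
adjust_throttle(+113): rpm ← 8914 +113 = 9027
adjust_throttle(-235): rpm ← 9027 -235 = 8792
set_airspeed(69.69): V ← 69.69 m/s
adjust_airspeed(+14.6): V ← 69.69 +14.6 = 84.29 m/s
throttle_to(5323): rpm ← 5323
final state: V = 84.29 m/s, rpm = 5323 → n = rpm/60 = 88.716667 rev/s
J = V / (n·D) = 84.29 / (88.716667 × 3.622) = 0.262315
regime bands: climb J<0.4426 | cruise [0.4426, 0.8851) | windmill J≥0.8851
J = 0.2623 → climb

J = 0.2623, regime = climb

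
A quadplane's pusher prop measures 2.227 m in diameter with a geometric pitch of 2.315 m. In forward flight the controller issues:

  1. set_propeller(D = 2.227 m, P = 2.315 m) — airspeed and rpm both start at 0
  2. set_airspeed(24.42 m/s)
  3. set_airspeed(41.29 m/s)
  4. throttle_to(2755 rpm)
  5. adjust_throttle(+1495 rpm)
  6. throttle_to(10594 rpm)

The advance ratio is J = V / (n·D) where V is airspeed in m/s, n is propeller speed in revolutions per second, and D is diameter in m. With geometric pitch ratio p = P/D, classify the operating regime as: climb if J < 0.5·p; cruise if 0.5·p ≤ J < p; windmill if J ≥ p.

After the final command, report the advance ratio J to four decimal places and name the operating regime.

set_propeller: D = 2.227 m, P = 2.315 m (p = P/D = 1.039515); state ← (V=0, rpm=0)
set_airspeed(24.42): V ← 24.42 m/s
set_airspeed(41.29): V ← 41.29 m/s
throttle_to(2755): rpm ← 2755
adjust_throttle(+1495): rpm ← 2755 +1495 = 4250
throttle_to(10594): rpm ← 10594
final state: V = 41.29 m/s, rpm = 10594 → n = rpm/60 = 176.566667 rev/s
J = V / (n·D) = 41.29 / (176.566667 × 2.227) = 0.105006
regime bands: climb J<0.5198 | cruise [0.5198, 1.0395) | windmill J≥1.0395
J = 0.1050 → climb

J = 0.1050, regime = climb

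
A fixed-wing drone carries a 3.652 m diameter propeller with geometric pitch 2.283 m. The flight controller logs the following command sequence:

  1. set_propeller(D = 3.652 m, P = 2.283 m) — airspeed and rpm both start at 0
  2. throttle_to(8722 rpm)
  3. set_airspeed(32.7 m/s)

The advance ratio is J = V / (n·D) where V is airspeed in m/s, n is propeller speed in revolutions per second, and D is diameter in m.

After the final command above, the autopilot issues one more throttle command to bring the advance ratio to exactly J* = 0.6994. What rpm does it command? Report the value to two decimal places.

rpm = 768.14

set_propeller: D = 3.652 m, P = 2.283 m (p = P/D = 0.625137); state ← (V=0, rpm=0)
throttle_to(8722): rpm ← 8722
set_airspeed(32.7): V ← 32.7 m/s
final state: V = 32.7 m/s, rpm = 8722 → n = rpm/60 = 145.366667 rev/s
target J* = 0.6994; solve J* = V/(n·D) for n: n = V/(J*·D) = 32.7/(0.6994 × 3.652) = 12.802399 rev/s
rpm = 60·n = 768.143936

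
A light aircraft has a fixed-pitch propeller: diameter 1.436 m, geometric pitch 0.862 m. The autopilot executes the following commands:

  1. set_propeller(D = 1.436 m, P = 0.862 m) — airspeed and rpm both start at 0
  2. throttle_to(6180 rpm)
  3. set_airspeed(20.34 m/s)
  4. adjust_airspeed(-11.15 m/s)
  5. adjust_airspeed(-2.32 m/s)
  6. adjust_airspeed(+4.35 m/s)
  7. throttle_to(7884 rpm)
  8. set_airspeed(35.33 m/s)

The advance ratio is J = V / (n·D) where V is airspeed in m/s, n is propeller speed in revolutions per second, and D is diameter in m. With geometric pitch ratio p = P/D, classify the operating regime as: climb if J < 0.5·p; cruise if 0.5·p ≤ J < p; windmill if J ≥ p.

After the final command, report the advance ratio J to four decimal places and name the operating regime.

set_propeller: D = 1.436 m, P = 0.862 m (p = P/D = 0.600279); state ← (V=0, rpm=0)
throttle_to(6180): rpm ← 6180
set_airspeed(20.34): V ← 20.34 m/s
adjust_airspeed(-11.15): V ← 20.34 -11.15 = 9.19 m/s
adjust_airspeed(-2.32): V ← 9.19 -2.32 = 6.87 m/s
adjust_airspeed(+4.35): V ← 6.87 +4.35 = 11.22 m/s
throttle_to(7884): rpm ← 7884
set_airspeed(35.33): V ← 35.33 m/s
final state: V = 35.33 m/s, rpm = 7884 → n = rpm/60 = 131.400000 rev/s
J = V / (n·D) = 35.33 / (131.400000 × 1.436) = 0.187238
regime bands: climb J<0.3001 | cruise [0.3001, 0.6003) | windmill J≥0.6003
J = 0.1872 → climb

J = 0.1872, regime = climb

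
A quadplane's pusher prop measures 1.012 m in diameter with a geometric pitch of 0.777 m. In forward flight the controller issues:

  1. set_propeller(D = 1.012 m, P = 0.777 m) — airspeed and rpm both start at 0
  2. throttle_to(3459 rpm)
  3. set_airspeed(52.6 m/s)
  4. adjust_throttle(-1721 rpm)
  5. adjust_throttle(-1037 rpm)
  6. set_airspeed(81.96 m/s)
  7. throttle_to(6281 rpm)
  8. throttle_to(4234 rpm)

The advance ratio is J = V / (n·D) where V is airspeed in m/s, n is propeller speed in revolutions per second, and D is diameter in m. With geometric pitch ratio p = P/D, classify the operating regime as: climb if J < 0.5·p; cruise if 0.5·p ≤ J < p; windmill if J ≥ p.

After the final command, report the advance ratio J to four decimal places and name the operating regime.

set_propeller: D = 1.012 m, P = 0.777 m (p = P/D = 0.767787); state ← (V=0, rpm=0)
throttle_to(3459): rpm ← 3459
set_airspeed(52.6): V ← 52.6 m/s
adjust_throttle(-1721): rpm ← 3459 -1721 = 1738
adjust_throttle(-1037): rpm ← 1738 -1037 = 701
set_airspeed(81.96): V ← 81.96 m/s
throttle_to(6281): rpm ← 6281
throttle_to(4234): rpm ← 4234
final state: V = 81.96 m/s, rpm = 4234 → n = rpm/60 = 70.566667 rev/s
J = V / (n·D) = 81.96 / (70.566667 × 1.012) = 1.147683
regime bands: climb J<0.3839 | cruise [0.3839, 0.7678) | windmill J≥0.7678
J = 1.1477 → windmill

J = 1.1477, regime = windmill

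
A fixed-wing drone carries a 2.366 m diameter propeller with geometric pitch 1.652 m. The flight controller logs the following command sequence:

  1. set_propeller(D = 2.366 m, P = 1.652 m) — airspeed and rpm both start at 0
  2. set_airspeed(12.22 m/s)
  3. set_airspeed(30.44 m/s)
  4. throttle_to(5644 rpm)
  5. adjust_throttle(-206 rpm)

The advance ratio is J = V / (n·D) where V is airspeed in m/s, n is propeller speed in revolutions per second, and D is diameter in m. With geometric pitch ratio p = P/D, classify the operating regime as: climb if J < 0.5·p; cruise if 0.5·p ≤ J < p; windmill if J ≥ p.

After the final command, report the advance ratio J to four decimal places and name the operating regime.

set_propeller: D = 2.366 m, P = 1.652 m (p = P/D = 0.698225); state ← (V=0, rpm=0)
set_airspeed(12.22): V ← 12.22 m/s
set_airspeed(30.44): V ← 30.44 m/s
throttle_to(5644): rpm ← 5644
adjust_throttle(-206): rpm ← 5644 -206 = 5438
final state: V = 30.44 m/s, rpm = 5438 → n = rpm/60 = 90.633333 rev/s
J = V / (n·D) = 30.44 / (90.633333 × 2.366) = 0.141952
regime bands: climb J<0.3491 | cruise [0.3491, 0.6982) | windmill J≥0.6982
J = 0.1420 → climb

J = 0.1420, regime = climb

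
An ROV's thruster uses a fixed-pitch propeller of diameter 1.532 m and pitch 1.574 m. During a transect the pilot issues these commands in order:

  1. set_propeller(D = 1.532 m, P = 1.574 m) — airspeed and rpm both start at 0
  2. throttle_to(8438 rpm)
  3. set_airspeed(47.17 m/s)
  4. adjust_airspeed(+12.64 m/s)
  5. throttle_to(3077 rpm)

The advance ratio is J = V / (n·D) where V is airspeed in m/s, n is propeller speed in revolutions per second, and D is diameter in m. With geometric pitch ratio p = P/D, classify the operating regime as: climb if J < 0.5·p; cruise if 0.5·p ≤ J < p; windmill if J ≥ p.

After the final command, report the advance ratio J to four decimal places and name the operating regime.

J = 0.7613, regime = cruise

set_propeller: D = 1.532 m, P = 1.574 m (p = P/D = 1.027415); state ← (V=0, rpm=0)
throttle_to(8438): rpm ← 8438
set_airspeed(47.17): V ← 47.17 m/s
adjust_airspeed(+12.64): V ← 47.17 +12.64 = 59.81 m/s
throttle_to(3077): rpm ← 3077
final state: V = 59.81 m/s, rpm = 3077 → n = rpm/60 = 51.283333 rev/s
J = V / (n·D) = 59.81 / (51.283333 × 1.532) = 0.761270
regime bands: climb J<0.5137 | cruise [0.5137, 1.0274) | windmill J≥1.0274
J = 0.7613 → cruise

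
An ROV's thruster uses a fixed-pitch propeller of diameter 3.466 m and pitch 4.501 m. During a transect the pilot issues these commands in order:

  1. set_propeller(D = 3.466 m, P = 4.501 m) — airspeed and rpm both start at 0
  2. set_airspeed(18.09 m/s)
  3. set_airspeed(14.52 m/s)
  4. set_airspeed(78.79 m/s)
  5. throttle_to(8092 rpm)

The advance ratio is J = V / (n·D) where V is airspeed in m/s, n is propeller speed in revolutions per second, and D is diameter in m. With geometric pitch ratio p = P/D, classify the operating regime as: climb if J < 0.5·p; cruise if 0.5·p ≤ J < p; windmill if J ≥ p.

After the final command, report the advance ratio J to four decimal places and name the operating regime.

set_propeller: D = 3.466 m, P = 4.501 m (p = P/D = 1.298615); state ← (V=0, rpm=0)
set_airspeed(18.09): V ← 18.09 m/s
set_airspeed(14.52): V ← 14.52 m/s
set_airspeed(78.79): V ← 78.79 m/s
throttle_to(8092): rpm ← 8092
final state: V = 78.79 m/s, rpm = 8092 → n = rpm/60 = 134.866667 rev/s
J = V / (n·D) = 78.79 / (134.866667 × 3.466) = 0.168554
regime bands: climb J<0.6493 | cruise [0.6493, 1.2986) | windmill J≥1.2986
J = 0.1686 → climb

J = 0.1686, regime = climb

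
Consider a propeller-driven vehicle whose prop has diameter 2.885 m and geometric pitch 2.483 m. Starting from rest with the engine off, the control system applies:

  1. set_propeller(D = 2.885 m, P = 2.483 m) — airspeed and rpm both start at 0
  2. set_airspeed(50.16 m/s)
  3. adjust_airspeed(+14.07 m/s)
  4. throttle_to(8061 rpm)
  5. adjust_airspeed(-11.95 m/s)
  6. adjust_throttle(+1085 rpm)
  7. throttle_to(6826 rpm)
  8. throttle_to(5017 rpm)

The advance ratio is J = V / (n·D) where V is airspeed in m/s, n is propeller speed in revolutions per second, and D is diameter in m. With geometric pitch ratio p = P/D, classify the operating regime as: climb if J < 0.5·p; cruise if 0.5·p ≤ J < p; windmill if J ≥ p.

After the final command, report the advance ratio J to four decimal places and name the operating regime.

set_propeller: D = 2.885 m, P = 2.483 m (p = P/D = 0.860659); state ← (V=0, rpm=0)
set_airspeed(50.16): V ← 50.16 m/s
adjust_airspeed(+14.07): V ← 50.16 +14.07 = 64.23 m/s
throttle_to(8061): rpm ← 8061
adjust_airspeed(-11.95): V ← 64.23 -11.95 = 52.28 m/s
adjust_throttle(+1085): rpm ← 8061 +1085 = 9146
throttle_to(6826): rpm ← 6826
throttle_to(5017): rpm ← 5017
final state: V = 52.28 m/s, rpm = 5017 → n = rpm/60 = 83.616667 rev/s
J = V / (n·D) = 52.28 / (83.616667 × 2.885) = 0.216719
regime bands: climb J<0.4303 | cruise [0.4303, 0.8607) | windmill J≥0.8607
J = 0.2167 → climb

J = 0.2167, regime = climb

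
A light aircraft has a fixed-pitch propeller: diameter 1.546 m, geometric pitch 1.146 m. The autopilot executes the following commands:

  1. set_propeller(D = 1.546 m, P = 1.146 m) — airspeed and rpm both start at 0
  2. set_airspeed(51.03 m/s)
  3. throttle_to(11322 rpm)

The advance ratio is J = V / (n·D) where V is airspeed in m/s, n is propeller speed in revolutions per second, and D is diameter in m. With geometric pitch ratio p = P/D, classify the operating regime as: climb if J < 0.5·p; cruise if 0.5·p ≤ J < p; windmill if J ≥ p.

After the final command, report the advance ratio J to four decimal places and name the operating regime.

set_propeller: D = 1.546 m, P = 1.146 m (p = P/D = 0.741268); state ← (V=0, rpm=0)
set_airspeed(51.03): V ← 51.03 m/s
throttle_to(11322): rpm ← 11322
final state: V = 51.03 m/s, rpm = 11322 → n = rpm/60 = 188.700000 rev/s
J = V / (n·D) = 51.03 / (188.700000 × 1.546) = 0.174922
regime bands: climb J<0.3706 | cruise [0.3706, 0.7413) | windmill J≥0.7413
J = 0.1749 → climb

J = 0.1749, regime = climb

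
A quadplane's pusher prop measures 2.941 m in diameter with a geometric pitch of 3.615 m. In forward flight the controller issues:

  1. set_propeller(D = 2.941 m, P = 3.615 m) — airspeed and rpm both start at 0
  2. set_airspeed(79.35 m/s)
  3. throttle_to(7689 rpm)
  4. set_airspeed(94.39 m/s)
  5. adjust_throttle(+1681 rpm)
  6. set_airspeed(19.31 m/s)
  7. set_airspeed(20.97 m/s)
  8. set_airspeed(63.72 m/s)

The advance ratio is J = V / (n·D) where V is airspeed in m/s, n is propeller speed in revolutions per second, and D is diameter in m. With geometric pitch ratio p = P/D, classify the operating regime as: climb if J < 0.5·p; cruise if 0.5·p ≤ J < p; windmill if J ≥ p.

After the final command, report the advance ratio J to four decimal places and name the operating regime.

set_propeller: D = 2.941 m, P = 3.615 m (p = P/D = 1.229174); state ← (V=0, rpm=0)
set_airspeed(79.35): V ← 79.35 m/s
throttle_to(7689): rpm ← 7689
set_airspeed(94.39): V ← 94.39 m/s
adjust_throttle(+1681): rpm ← 7689 +1681 = 9370
set_airspeed(19.31): V ← 19.31 m/s
set_airspeed(20.97): V ← 20.97 m/s
set_airspeed(63.72): V ← 63.72 m/s
final state: V = 63.72 m/s, rpm = 9370 → n = rpm/60 = 156.166667 rev/s
J = V / (n·D) = 63.72 / (156.166667 × 2.941) = 0.138737
regime bands: climb J<0.6146 | cruise [0.6146, 1.2292) | windmill J≥1.2292
J = 0.1387 → climb

J = 0.1387, regime = climb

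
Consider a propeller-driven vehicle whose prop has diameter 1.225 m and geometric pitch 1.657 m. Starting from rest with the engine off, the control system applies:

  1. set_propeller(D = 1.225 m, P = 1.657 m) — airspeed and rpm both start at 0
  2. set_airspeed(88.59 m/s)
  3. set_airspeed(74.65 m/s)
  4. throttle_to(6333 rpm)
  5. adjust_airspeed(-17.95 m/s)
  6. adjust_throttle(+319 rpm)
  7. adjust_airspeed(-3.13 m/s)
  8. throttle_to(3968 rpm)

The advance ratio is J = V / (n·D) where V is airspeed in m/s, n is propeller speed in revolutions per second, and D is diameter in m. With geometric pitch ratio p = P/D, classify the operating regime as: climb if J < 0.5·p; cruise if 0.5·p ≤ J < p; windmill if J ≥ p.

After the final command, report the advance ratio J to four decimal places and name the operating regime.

J = 0.6612, regime = climb

set_propeller: D = 1.225 m, P = 1.657 m (p = P/D = 1.352653); state ← (V=0, rpm=0)
set_airspeed(88.59): V ← 88.59 m/s
set_airspeed(74.65): V ← 74.65 m/s
throttle_to(6333): rpm ← 6333
adjust_airspeed(-17.95): V ← 74.65 -17.95 = 56.7 m/s
adjust_throttle(+319): rpm ← 6333 +319 = 6652
adjust_airspeed(-3.13): V ← 56.7 -3.13 = 53.57 m/s
throttle_to(3968): rpm ← 3968
final state: V = 53.57 m/s, rpm = 3968 → n = rpm/60 = 66.133333 rev/s
J = V / (n·D) = 53.57 / (66.133333 × 1.225) = 0.661249
regime bands: climb J<0.6763 | cruise [0.6763, 1.3527) | windmill J≥1.3527
J = 0.6612 → climb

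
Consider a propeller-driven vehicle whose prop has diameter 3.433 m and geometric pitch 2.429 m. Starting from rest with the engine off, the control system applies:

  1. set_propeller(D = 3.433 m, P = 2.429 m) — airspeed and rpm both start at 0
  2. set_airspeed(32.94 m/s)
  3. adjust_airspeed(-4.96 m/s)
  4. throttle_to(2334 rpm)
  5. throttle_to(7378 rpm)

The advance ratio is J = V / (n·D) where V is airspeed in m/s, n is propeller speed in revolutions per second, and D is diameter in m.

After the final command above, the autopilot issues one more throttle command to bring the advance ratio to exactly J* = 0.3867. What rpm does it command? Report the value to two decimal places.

set_propeller: D = 3.433 m, P = 2.429 m (p = P/D = 0.707544); state ← (V=0, rpm=0)
set_airspeed(32.94): V ← 32.94 m/s
adjust_airspeed(-4.96): V ← 32.94 -4.96 = 27.98 m/s
throttle_to(2334): rpm ← 2334
throttle_to(7378): rpm ← 7378
final state: V = 27.98 m/s, rpm = 7378 → n = rpm/60 = 122.966667 rev/s
target J* = 0.3867; solve J* = V/(n·D) for n: n = V/(J*·D) = 27.98/(0.3867 × 3.433) = 21.076560 rev/s
rpm = 60·n = 1264.593616

rpm = 1264.59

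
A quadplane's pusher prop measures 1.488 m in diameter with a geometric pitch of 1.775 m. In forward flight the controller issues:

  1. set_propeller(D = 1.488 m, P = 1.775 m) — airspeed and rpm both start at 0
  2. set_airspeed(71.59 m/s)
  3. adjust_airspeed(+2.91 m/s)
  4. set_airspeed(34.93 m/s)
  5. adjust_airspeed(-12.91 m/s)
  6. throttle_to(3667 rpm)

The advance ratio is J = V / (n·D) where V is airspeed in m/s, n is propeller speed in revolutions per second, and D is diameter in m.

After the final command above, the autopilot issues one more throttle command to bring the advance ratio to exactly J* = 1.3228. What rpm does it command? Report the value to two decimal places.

rpm = 671.23

set_propeller: D = 1.488 m, P = 1.775 m (p = P/D = 1.192876); state ← (V=0, rpm=0)
set_airspeed(71.59): V ← 71.59 m/s
adjust_airspeed(+2.91): V ← 71.59 +2.91 = 74.5 m/s
set_airspeed(34.93): V ← 34.93 m/s
adjust_airspeed(-12.91): V ← 34.93 -12.91 = 22.02 m/s
throttle_to(3667): rpm ← 3667
final state: V = 22.02 m/s, rpm = 3667 → n = rpm/60 = 61.116667 rev/s
target J* = 1.3228; solve J* = V/(n·D) for n: n = V/(J*·D) = 22.02/(1.3228 × 1.488) = 11.187169 rev/s
rpm = 60·n = 671.230137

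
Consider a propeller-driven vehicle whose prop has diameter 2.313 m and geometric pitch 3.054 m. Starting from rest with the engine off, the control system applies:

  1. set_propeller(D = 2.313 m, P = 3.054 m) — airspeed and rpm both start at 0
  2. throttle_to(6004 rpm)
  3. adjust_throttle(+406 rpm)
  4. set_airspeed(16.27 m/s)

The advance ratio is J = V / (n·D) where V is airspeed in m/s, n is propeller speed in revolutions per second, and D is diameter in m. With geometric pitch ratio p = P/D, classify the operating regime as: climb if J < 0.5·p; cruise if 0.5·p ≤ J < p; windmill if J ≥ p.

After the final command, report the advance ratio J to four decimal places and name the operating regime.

set_propeller: D = 2.313 m, P = 3.054 m (p = P/D = 1.320363); state ← (V=0, rpm=0)
throttle_to(6004): rpm ← 6004
adjust_throttle(+406): rpm ← 6004 +406 = 6410
set_airspeed(16.27): V ← 16.27 m/s
final state: V = 16.27 m/s, rpm = 6410 → n = rpm/60 = 106.833333 rev/s
J = V / (n·D) = 16.27 / (106.833333 × 2.313) = 0.065842
regime bands: climb J<0.6602 | cruise [0.6602, 1.3204) | windmill J≥1.3204
J = 0.0658 → climb

J = 0.0658, regime = climb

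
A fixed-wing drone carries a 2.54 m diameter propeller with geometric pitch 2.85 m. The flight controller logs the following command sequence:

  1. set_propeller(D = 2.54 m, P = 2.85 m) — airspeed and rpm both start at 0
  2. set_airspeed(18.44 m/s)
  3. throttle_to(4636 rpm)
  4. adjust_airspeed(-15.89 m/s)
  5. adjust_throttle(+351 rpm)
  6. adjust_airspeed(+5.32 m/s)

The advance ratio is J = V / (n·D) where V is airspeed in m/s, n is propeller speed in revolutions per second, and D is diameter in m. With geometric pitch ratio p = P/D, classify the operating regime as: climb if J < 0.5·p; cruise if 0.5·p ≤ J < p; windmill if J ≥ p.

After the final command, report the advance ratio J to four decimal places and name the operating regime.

J = 0.0373, regime = climb

set_propeller: D = 2.54 m, P = 2.85 m (p = P/D = 1.122047); state ← (V=0, rpm=0)
set_airspeed(18.44): V ← 18.44 m/s
throttle_to(4636): rpm ← 4636
adjust_airspeed(-15.89): V ← 18.44 -15.89 = 2.55 m/s
adjust_throttle(+351): rpm ← 4636 +351 = 4987
adjust_airspeed(+5.32): V ← 2.55 +5.32 = 7.87 m/s
final state: V = 7.87 m/s, rpm = 4987 → n = rpm/60 = 83.116667 rev/s
J = V / (n·D) = 7.87 / (83.116667 × 2.54) = 0.037278
regime bands: climb J<0.5610 | cruise [0.5610, 1.1220) | windmill J≥1.1220
J = 0.0373 → climb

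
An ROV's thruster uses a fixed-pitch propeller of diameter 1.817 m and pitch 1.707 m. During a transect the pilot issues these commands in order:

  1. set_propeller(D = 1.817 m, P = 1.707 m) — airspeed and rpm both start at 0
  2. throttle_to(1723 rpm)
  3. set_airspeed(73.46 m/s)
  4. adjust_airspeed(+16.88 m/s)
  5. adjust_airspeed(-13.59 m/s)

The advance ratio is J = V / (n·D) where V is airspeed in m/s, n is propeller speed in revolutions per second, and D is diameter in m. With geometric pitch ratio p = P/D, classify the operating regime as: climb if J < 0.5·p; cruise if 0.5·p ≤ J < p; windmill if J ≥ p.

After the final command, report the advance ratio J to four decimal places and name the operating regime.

set_propeller: D = 1.817 m, P = 1.707 m (p = P/D = 0.939461); state ← (V=0, rpm=0)
throttle_to(1723): rpm ← 1723
set_airspeed(73.46): V ← 73.46 m/s
adjust_airspeed(+16.88): V ← 73.46 +16.88 = 90.34 m/s
adjust_airspeed(-13.59): V ← 90.34 -13.59 = 76.75 m/s
final state: V = 76.75 m/s, rpm = 1723 → n = rpm/60 = 28.716667 rev/s
J = V / (n·D) = 76.75 / (28.716667 × 1.817) = 1.470921
regime bands: climb J<0.4697 | cruise [0.4697, 0.9395) | windmill J≥0.9395
J = 1.4709 → windmill

J = 1.4709, regime = windmill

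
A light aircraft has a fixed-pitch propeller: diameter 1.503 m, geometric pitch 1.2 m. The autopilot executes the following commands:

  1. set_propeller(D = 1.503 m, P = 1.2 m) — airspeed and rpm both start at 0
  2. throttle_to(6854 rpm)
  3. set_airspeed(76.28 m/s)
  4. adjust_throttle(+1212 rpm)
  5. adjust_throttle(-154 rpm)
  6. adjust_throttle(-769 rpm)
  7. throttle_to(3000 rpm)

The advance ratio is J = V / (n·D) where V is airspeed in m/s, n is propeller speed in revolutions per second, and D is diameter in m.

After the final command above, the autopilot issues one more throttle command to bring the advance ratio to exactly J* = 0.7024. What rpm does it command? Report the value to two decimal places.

set_propeller: D = 1.503 m, P = 1.2 m (p = P/D = 0.798403); state ← (V=0, rpm=0)
throttle_to(6854): rpm ← 6854
set_airspeed(76.28): V ← 76.28 m/s
adjust_throttle(+1212): rpm ← 6854 +1212 = 8066
adjust_throttle(-154): rpm ← 8066 -154 = 7912
adjust_throttle(-769): rpm ← 7912 -769 = 7143
throttle_to(3000): rpm ← 3000
final state: V = 76.28 m/s, rpm = 3000 → n = rpm/60 = 50.000000 rev/s
target J* = 0.7024; solve J* = V/(n·D) for n: n = V/(J*·D) = 76.28/(0.7024 × 1.503) = 72.254883 rev/s
rpm = 60·n = 4335.292968

rpm = 4335.29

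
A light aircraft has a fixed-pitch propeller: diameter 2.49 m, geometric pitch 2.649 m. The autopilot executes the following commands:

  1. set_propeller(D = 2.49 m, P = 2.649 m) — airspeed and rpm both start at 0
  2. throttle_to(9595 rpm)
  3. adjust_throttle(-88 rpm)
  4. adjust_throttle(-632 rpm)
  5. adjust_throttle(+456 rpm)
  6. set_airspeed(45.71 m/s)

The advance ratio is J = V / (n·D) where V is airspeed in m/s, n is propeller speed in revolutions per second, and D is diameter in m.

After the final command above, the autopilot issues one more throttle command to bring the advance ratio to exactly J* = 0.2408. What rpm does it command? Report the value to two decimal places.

set_propeller: D = 2.49 m, P = 2.649 m (p = P/D = 1.063855); state ← (V=0, rpm=0)
throttle_to(9595): rpm ← 9595
adjust_throttle(-88): rpm ← 9595 -88 = 9507
adjust_throttle(-632): rpm ← 9507 -632 = 8875
adjust_throttle(+456): rpm ← 8875 +456 = 9331
set_airspeed(45.71): V ← 45.71 m/s
final state: V = 45.71 m/s, rpm = 9331 → n = rpm/60 = 155.516667 rev/s
target J* = 0.2408; solve J* = V/(n·D) for n: n = V/(J*·D) = 45.71/(0.2408 × 2.49) = 76.235173 rev/s
rpm = 60·n = 4574.110395

rpm = 4574.11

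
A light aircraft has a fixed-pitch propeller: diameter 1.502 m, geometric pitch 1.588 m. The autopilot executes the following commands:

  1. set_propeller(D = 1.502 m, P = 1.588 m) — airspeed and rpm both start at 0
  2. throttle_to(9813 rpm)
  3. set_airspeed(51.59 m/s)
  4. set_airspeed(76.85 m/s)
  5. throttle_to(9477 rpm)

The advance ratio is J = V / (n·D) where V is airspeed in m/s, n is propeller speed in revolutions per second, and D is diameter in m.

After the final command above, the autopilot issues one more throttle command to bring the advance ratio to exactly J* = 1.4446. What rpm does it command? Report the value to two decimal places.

set_propeller: D = 1.502 m, P = 1.588 m (p = P/D = 1.057257); state ← (V=0, rpm=0)
throttle_to(9813): rpm ← 9813
set_airspeed(51.59): V ← 51.59 m/s
set_airspeed(76.85): V ← 76.85 m/s
throttle_to(9477): rpm ← 9477
final state: V = 76.85 m/s, rpm = 9477 → n = rpm/60 = 157.950000 rev/s
target J* = 1.4446; solve J* = V/(n·D) for n: n = V/(J*·D) = 76.85/(1.4446 × 1.502) = 35.418187 rev/s
rpm = 60·n = 2125.091230

rpm = 2125.09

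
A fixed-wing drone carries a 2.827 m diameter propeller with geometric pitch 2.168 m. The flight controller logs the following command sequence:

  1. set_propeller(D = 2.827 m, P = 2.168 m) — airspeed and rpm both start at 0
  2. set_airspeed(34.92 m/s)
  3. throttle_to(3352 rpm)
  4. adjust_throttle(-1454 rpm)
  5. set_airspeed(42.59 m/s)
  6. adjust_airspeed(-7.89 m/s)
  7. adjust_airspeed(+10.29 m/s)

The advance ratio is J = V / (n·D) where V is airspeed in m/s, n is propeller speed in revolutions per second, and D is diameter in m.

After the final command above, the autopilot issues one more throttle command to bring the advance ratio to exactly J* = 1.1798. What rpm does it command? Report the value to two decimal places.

rpm = 809.34

set_propeller: D = 2.827 m, P = 2.168 m (p = P/D = 0.766891); state ← (V=0, rpm=0)
set_airspeed(34.92): V ← 34.92 m/s
throttle_to(3352): rpm ← 3352
adjust_throttle(-1454): rpm ← 3352 -1454 = 1898
set_airspeed(42.59): V ← 42.59 m/s
adjust_airspeed(-7.89): V ← 42.59 -7.89 = 34.7 m/s
adjust_airspeed(+10.29): V ← 34.7 +10.29 = 44.99 m/s
final state: V = 44.99 m/s, rpm = 1898 → n = rpm/60 = 31.633333 rev/s
target J* = 1.1798; solve J* = V/(n·D) for n: n = V/(J*·D) = 44.99/(1.1798 × 2.827) = 13.489063 rev/s
rpm = 60·n = 809.343798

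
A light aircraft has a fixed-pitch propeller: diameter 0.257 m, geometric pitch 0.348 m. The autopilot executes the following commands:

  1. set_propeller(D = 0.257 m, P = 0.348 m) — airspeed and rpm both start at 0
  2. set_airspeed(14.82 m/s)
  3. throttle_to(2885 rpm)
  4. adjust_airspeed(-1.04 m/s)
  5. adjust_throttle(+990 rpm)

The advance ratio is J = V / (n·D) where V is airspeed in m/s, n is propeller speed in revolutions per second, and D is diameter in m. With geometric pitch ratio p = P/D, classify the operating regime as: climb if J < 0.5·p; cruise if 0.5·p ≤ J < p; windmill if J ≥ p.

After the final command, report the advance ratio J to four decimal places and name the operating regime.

J = 0.8302, regime = cruise

set_propeller: D = 0.257 m, P = 0.348 m (p = P/D = 1.354086); state ← (V=0, rpm=0)
set_airspeed(14.82): V ← 14.82 m/s
throttle_to(2885): rpm ← 2885
adjust_airspeed(-1.04): V ← 14.82 -1.04 = 13.78 m/s
adjust_throttle(+990): rpm ← 2885 +990 = 3875
final state: V = 13.78 m/s, rpm = 3875 → n = rpm/60 = 64.583333 rev/s
J = V / (n·D) = 13.78 / (64.583333 × 0.257) = 0.830225
regime bands: climb J<0.6770 | cruise [0.6770, 1.3541) | windmill J≥1.3541
J = 0.8302 → cruise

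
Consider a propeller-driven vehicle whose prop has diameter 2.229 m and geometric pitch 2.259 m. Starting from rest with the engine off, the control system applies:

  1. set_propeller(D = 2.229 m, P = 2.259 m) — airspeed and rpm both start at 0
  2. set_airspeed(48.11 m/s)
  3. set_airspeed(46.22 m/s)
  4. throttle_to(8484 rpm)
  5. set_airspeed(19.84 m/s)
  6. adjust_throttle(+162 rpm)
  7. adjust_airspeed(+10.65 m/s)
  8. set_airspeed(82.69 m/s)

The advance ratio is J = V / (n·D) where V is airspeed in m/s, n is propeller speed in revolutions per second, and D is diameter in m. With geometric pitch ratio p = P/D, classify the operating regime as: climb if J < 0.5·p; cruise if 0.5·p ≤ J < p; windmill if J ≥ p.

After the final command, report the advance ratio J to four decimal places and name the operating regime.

set_propeller: D = 2.229 m, P = 2.259 m (p = P/D = 1.013459); state ← (V=0, rpm=0)
set_airspeed(48.11): V ← 48.11 m/s
set_airspeed(46.22): V ← 46.22 m/s
throttle_to(8484): rpm ← 8484
set_airspeed(19.84): V ← 19.84 m/s
adjust_throttle(+162): rpm ← 8484 +162 = 8646
adjust_airspeed(+10.65): V ← 19.84 +10.65 = 30.49 m/s
set_airspeed(82.69): V ← 82.69 m/s
final state: V = 82.69 m/s, rpm = 8646 → n = rpm/60 = 144.100000 rev/s
J = V / (n·D) = 82.69 / (144.100000 × 2.229) = 0.257442
regime bands: climb J<0.5067 | cruise [0.5067, 1.0135) | windmill J≥1.0135
J = 0.2574 → climb

J = 0.2574, regime = climb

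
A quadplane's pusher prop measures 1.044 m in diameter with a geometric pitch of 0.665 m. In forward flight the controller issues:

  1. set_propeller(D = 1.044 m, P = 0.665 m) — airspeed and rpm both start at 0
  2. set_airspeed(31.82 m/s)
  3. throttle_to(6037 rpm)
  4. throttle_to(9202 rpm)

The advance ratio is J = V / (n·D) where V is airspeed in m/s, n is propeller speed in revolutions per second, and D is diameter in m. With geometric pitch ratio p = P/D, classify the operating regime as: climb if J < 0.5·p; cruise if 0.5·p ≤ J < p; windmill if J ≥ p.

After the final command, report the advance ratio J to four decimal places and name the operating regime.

J = 0.1987, regime = climb

set_propeller: D = 1.044 m, P = 0.665 m (p = P/D = 0.636973); state ← (V=0, rpm=0)
set_airspeed(31.82): V ← 31.82 m/s
throttle_to(6037): rpm ← 6037
throttle_to(9202): rpm ← 9202
final state: V = 31.82 m/s, rpm = 9202 → n = rpm/60 = 153.366667 rev/s
J = V / (n·D) = 31.82 / (153.366667 × 1.044) = 0.198732
regime bands: climb J<0.3185 | cruise [0.3185, 0.6370) | windmill J≥0.6370
J = 0.1987 → climb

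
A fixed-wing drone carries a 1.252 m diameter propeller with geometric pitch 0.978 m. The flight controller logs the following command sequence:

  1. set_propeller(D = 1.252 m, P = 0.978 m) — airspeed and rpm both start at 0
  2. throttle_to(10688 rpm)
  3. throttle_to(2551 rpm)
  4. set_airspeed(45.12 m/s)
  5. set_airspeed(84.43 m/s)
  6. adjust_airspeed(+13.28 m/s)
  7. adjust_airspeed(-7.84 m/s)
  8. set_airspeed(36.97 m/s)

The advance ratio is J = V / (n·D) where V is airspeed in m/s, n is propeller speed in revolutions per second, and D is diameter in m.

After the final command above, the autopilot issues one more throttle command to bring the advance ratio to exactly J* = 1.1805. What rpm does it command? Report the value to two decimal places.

rpm = 1500.83

set_propeller: D = 1.252 m, P = 0.978 m (p = P/D = 0.781150); state ← (V=0, rpm=0)
throttle_to(10688): rpm ← 10688
throttle_to(2551): rpm ← 2551
set_airspeed(45.12): V ← 45.12 m/s
set_airspeed(84.43): V ← 84.43 m/s
adjust_airspeed(+13.28): V ← 84.43 +13.28 = 97.71 m/s
adjust_airspeed(-7.84): V ← 97.71 -7.84 = 89.87 m/s
set_airspeed(36.97): V ← 36.97 m/s
final state: V = 36.97 m/s, rpm = 2551 → n = rpm/60 = 42.516667 rev/s
target J* = 1.1805; solve J* = V/(n·D) for n: n = V/(J*·D) = 36.97/(1.1805 × 1.252) = 25.013769 rev/s
rpm = 60·n = 1500.826124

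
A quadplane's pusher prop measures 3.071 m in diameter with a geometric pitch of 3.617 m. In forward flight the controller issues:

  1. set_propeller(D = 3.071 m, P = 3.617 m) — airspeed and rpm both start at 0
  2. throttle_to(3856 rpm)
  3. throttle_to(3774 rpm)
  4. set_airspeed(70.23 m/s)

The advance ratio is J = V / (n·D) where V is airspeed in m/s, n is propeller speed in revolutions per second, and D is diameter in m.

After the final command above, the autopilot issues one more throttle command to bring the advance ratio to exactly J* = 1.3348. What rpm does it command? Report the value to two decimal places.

set_propeller: D = 3.071 m, P = 3.617 m (p = P/D = 1.177792); state ← (V=0, rpm=0)
throttle_to(3856): rpm ← 3856
throttle_to(3774): rpm ← 3774
set_airspeed(70.23): V ← 70.23 m/s
final state: V = 70.23 m/s, rpm = 3774 → n = rpm/60 = 62.900000 rev/s
target J* = 1.3348; solve J* = V/(n·D) for n: n = V/(J*·D) = 70.23/(1.3348 × 3.071) = 17.132733 rev/s
rpm = 60·n = 1027.963997

rpm = 1027.96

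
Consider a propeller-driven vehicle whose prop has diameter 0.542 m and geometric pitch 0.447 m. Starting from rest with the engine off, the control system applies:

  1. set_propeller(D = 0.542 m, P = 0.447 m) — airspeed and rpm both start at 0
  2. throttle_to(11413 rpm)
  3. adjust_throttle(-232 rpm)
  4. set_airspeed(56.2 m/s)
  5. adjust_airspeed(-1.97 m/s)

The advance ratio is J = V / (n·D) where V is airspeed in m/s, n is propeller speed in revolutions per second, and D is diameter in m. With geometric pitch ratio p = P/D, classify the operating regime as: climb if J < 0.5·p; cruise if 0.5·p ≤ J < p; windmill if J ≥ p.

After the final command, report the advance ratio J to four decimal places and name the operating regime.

set_propeller: D = 0.542 m, P = 0.447 m (p = P/D = 0.824723); state ← (V=0, rpm=0)
throttle_to(11413): rpm ← 11413
adjust_throttle(-232): rpm ← 11413 -232 = 11181
set_airspeed(56.2): V ← 56.2 m/s
adjust_airspeed(-1.97): V ← 56.2 -1.97 = 54.23 m/s
final state: V = 54.23 m/s, rpm = 11181 → n = rpm/60 = 186.350000 rev/s
J = V / (n·D) = 54.23 / (186.350000 × 0.542) = 0.536922
regime bands: climb J<0.4124 | cruise [0.4124, 0.8247) | windmill J≥0.8247
J = 0.5369 → cruise

J = 0.5369, regime = cruise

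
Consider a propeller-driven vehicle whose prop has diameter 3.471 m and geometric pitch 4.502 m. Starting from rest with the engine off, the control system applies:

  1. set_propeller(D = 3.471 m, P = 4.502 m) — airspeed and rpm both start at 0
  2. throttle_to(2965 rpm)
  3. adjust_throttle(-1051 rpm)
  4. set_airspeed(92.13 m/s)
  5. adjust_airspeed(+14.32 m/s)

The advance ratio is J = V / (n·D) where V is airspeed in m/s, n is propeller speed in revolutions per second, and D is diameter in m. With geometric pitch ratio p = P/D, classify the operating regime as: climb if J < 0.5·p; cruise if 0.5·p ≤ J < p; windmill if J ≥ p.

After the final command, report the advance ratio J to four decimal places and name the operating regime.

set_propeller: D = 3.471 m, P = 4.502 m (p = P/D = 1.297033); state ← (V=0, rpm=0)
throttle_to(2965): rpm ← 2965
adjust_throttle(-1051): rpm ← 2965 -1051 = 1914
set_airspeed(92.13): V ← 92.13 m/s
adjust_airspeed(+14.32): V ← 92.13 +14.32 = 106.45 m/s
final state: V = 106.45 m/s, rpm = 1914 → n = rpm/60 = 31.900000 rev/s
J = V / (n·D) = 106.45 / (31.900000 × 3.471) = 0.961392
regime bands: climb J<0.6485 | cruise [0.6485, 1.2970) | windmill J≥1.2970
J = 0.9614 → cruise

J = 0.9614, regime = cruise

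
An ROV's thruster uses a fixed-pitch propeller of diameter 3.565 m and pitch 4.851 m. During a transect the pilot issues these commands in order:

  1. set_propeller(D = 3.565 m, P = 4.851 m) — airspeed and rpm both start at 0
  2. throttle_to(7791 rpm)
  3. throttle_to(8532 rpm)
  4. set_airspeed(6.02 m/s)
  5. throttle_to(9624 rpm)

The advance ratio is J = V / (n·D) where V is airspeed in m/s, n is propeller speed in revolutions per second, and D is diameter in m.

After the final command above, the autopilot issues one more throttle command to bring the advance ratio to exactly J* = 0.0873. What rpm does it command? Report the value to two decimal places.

set_propeller: D = 3.565 m, P = 4.851 m (p = P/D = 1.360729); state ← (V=0, rpm=0)
throttle_to(7791): rpm ← 7791
throttle_to(8532): rpm ← 8532
set_airspeed(6.02): V ← 6.02 m/s
throttle_to(9624): rpm ← 9624
final state: V = 6.02 m/s, rpm = 9624 → n = rpm/60 = 160.400000 rev/s
target J* = 0.0873; solve J* = V/(n·D) for n: n = V/(J*·D) = 6.02/(0.0873 × 3.565) = 19.342950 rev/s
rpm = 60·n = 1160.577011

rpm = 1160.58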